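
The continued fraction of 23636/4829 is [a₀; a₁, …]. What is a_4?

19

23636 = 4·4829 + 4320   →  a_0 = 4
4829 = 1·4320 + 509   →  a_1 = 1
4320 = 8·509 + 248   →  a_2 = 8
509 = 2·248 + 13   →  a_3 = 2
248 = 19·13 + 1   →  a_4 = 19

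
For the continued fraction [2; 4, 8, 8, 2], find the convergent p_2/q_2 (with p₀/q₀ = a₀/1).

74/33

Using pₖ = aₖpₖ₋₁ + pₖ₋₂, qₖ = aₖqₖ₋₁ + qₖ₋₂ (with p₋₁=1, p₋₂=0, q₋₁=0, q₋₂=1):
  k=0: a=2, p=2, q=1
  k=1: a=4, p=9, q=4
  k=2: a=8, p=74, q=33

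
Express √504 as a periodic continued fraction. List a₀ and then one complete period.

a₀ = ⌊√504⌋ = 22.
With m₀=0, d₀=1 and mₖ₊₁ = dₖaₖ − mₖ, dₖ₊₁ = (n − mₖ₊₁²)/dₖ, aₖ₊₁ = ⌊(a₀+mₖ₊₁)/dₖ₊₁⌋:
  k=1: m=22, d=20, a=2
  k=2: m=18, d=9, a=4
  k=3: m=18, d=20, a=2
  k=4: m=22, d=1, a=44
d=1 and a=2a₀=44 at k=4, so the next step gives (m, d) = (22, 20) again — its k=1 value — and the period has length 4.

[22; 2, 4, 2, 44]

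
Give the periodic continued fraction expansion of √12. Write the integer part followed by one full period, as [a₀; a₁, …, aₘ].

a₀ = ⌊√12⌋ = 3.

[3; 2, 6]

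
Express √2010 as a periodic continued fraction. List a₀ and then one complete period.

[44; 1, 4, 1, 88]

a₀ = ⌊√2010⌋ = 44.
With m₀=0, d₀=1 and mₖ₊₁ = dₖaₖ − mₖ, dₖ₊₁ = (n − mₖ₊₁²)/dₖ, aₖ₊₁ = ⌊(a₀+mₖ₊₁)/dₖ₊₁⌋:
  k=1: m=44, d=74, a=1
  k=2: m=30, d=15, a=4
  k=3: m=30, d=74, a=1
  k=4: m=44, d=1, a=88
d=1 and a=2a₀=88 at k=4, so the next step gives (m, d) = (44, 74) again — its k=1 value — and the period has length 4.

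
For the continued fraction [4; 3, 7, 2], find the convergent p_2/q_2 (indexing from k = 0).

95/22

Using pₖ = aₖpₖ₋₁ + pₖ₋₂, qₖ = aₖqₖ₋₁ + qₖ₋₂ (with p₋₁=1, p₋₂=0, q₋₁=0, q₋₂=1):
  k=0: a=4, p=4, q=1
  k=1: a=3, p=13, q=3
  k=2: a=7, p=95, q=22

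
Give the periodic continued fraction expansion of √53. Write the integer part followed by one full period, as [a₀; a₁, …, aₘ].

[7; 3, 1, 1, 3, 14]

a₀ = ⌊√53⌋ = 7.
With m₀=0, d₀=1 and mₖ₊₁ = dₖaₖ − mₖ, dₖ₊₁ = (n − mₖ₊₁²)/dₖ, aₖ₊₁ = ⌊(a₀+mₖ₊₁)/dₖ₊₁⌋:
  k=1: m=7, d=4, a=3
  k=2: m=5, d=7, a=1
  k=3: m=2, d=7, a=1
  k=4: m=5, d=4, a=3
  k=5: m=7, d=1, a=14
d=1 and a=2a₀=14 at k=5, so the next step gives (m, d) = (7, 4) again — its k=1 value — and the period has length 5.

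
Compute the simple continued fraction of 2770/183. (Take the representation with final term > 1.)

[15; 7, 3, 8]

2770 = 15·183 + 25
183 = 7·25 + 8
25 = 3·8 + 1
8 = 8·1 + 0  (stop)
So 2770/183 = [15; 7, 3, 8].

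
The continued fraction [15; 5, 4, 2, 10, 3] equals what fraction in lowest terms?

Using pₖ = aₖpₖ₋₁ + pₖ₋₂ and qₖ = aₖqₖ₋₁ + qₖ₋₂:
  k=0: a=15, p=15, q=1
  k=1: a=5, p=76, q=5
  k=2: a=4, p=319, q=21
  k=3: a=2, p=714, q=47
  k=4: a=10, p=7459, q=491
  k=5: a=3, p=23091, q=1520

23091/1520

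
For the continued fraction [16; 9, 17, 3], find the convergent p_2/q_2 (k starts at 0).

2481/154

Using pₖ = aₖpₖ₋₁ + pₖ₋₂, qₖ = aₖqₖ₋₁ + qₖ₋₂ (with p₋₁=1, p₋₂=0, q₋₁=0, q₋₂=1):
  k=0: a=16, p=16, q=1
  k=1: a=9, p=145, q=9
  k=2: a=17, p=2481, q=154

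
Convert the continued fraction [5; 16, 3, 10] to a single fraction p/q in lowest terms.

2561/506

Using pₖ = aₖpₖ₋₁ + pₖ₋₂ and qₖ = aₖqₖ₋₁ + qₖ₋₂:
  k=0: a=5, p=5, q=1
  k=1: a=16, p=81, q=16
  k=2: a=3, p=248, q=49
  k=3: a=10, p=2561, q=506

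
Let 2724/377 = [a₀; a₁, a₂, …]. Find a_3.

3

2724 = 7·377 + 85   →  a_0 = 7
377 = 4·85 + 37   →  a_1 = 4
85 = 2·37 + 11   →  a_2 = 2
37 = 3·11 + 4   →  a_3 = 3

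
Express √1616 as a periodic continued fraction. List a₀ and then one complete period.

[40; 5, 80]

a₀ = ⌊√1616⌋ = 40.
With m₀=0, d₀=1 and mₖ₊₁ = dₖaₖ − mₖ, dₖ₊₁ = (n − mₖ₊₁²)/dₖ, aₖ₊₁ = ⌊(a₀+mₖ₊₁)/dₖ₊₁⌋:
  k=1: m=40, d=16, a=5
  k=2: m=40, d=1, a=80
d=1 and a=2a₀=80 at k=2, so the next step gives (m, d) = (40, 16) again — its k=1 value — and the period has length 2.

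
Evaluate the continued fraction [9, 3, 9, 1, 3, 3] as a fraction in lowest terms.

3673/394

Fold from the inside: start with 3/1.
  3 + 1/3 = 10/3
  1 + 3/10 = 13/10
  9 + 10/13 = 127/13
  3 + 13/127 = 394/127
  9 + 127/394 = 3673/394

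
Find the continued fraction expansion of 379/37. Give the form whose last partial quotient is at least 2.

379 = 10*37 + 9
37 = 4*9 + 1
9 = 9*1 + 0  (stop)
So 379/37 = [10; 4, 9].

[10; 4, 9]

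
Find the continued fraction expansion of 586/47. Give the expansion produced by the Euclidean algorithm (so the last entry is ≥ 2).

586 = 12*47 + 22
47 = 2*22 + 3
22 = 7*3 + 1
3 = 3*1 + 0  (stop)
So 586/47 = [12; 2, 7, 3].

[12; 2, 7, 3]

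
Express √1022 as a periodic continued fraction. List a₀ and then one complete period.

[31; 1, 30, 1, 62]

a₀ = ⌊√1022⌋ = 31.
With m₀=0, d₀=1 and mₖ₊₁ = dₖaₖ − mₖ, dₖ₊₁ = (n − mₖ₊₁²)/dₖ, aₖ₊₁ = ⌊(a₀+mₖ₊₁)/dₖ₊₁⌋:
  k=1: m=31, d=61, a=1
  k=2: m=30, d=2, a=30
  k=3: m=30, d=61, a=1
  k=4: m=31, d=1, a=62
d=1 and a=2a₀=62 at k=4, so the next step gives (m, d) = (31, 61) again — its k=1 value — and the period has length 4.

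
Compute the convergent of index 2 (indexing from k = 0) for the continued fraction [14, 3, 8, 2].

358/25

Using pₖ = aₖpₖ₋₁ + pₖ₋₂, qₖ = aₖqₖ₋₁ + qₖ₋₂ (with p₋₁=1, p₋₂=0, q₋₁=0, q₋₂=1):
  k=0: a=14, p=14, q=1
  k=1: a=3, p=43, q=3
  k=2: a=8, p=358, q=25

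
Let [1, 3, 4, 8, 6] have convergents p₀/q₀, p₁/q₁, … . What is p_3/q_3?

Using pₖ = aₖpₖ₋₁ + pₖ₋₂, qₖ = aₖqₖ₋₁ + qₖ₋₂ (with p₋₁=1, p₋₂=0, q₋₁=0, q₋₂=1):
  k=0: a=1, p=1, q=1
  k=1: a=3, p=4, q=3
  k=2: a=4, p=17, q=13
  k=3: a=8, p=140, q=107

140/107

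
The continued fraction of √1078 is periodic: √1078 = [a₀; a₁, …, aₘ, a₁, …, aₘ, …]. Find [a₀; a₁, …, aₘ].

[32; 1, 4, 1, 64]

a₀ = ⌊√1078⌋ = 32.
With m₀=0, d₀=1 and mₖ₊₁ = dₖaₖ − mₖ, dₖ₊₁ = (n − mₖ₊₁²)/dₖ, aₖ₊₁ = ⌊(a₀+mₖ₊₁)/dₖ₊₁⌋:
  k=1: m=32, d=54, a=1
  k=2: m=22, d=11, a=4
  k=3: m=22, d=54, a=1
  k=4: m=32, d=1, a=64
d=1 and a=2a₀=64 at k=4, so the next step gives (m, d) = (32, 54) again — its k=1 value — and the period has length 4.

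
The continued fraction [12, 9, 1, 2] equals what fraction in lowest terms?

Using pₖ = aₖpₖ₋₁ + pₖ₋₂ and qₖ = aₖqₖ₋₁ + qₖ₋₂:
  k=0: a=12, p=12, q=1
  k=1: a=9, p=109, q=9
  k=2: a=1, p=121, q=10
  k=3: a=2, p=351, q=29

351/29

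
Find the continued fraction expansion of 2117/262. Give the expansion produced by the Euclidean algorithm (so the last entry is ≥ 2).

[8; 12, 2, 10]

2117 = 8×262 + 21
262 = 12×21 + 10
21 = 2×10 + 1
10 = 10×1 + 0  (stop)
So 2117/262 = [8; 12, 2, 10].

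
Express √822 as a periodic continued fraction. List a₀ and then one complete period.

a₀ = ⌊√822⌋ = 28.
With m₀=0, d₀=1 and mₖ₊₁ = dₖaₖ − mₖ, dₖ₊₁ = (n − mₖ₊₁²)/dₖ, aₖ₊₁ = ⌊(a₀+mₖ₊₁)/dₖ₊₁⌋:
  k=1: m=28, d=38, a=1
  k=2: m=10, d=19, a=2
  k=3: m=28, d=2, a=28
  k=4: m=28, d=19, a=2
  k=5: m=10, d=38, a=1
  k=6: m=28, d=1, a=56
d=1 and a=2a₀=56 at k=6, so the next step gives (m, d) = (28, 38) again — its k=1 value — and the period has length 6.

[28; 1, 2, 28, 2, 1, 56]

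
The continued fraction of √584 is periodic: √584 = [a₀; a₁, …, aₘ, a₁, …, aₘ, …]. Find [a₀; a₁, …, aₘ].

[24; 6, 48]

a₀ = ⌊√584⌋ = 24.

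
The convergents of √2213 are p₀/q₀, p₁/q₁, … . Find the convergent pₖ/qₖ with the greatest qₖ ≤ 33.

√2213 = [47; 23, 1, 1, 23, 94, …] (period length 5).
Convergents:
  p_0/q_0 = 47/1
  p_1/q_1 = 1082/23
  p_2/q_2 = 1129/24
  p_3/q_3 = 2211/47
q_2 = 24 ≤ 33 < 47 = q_3, so the answer is 1129/24.

1129/24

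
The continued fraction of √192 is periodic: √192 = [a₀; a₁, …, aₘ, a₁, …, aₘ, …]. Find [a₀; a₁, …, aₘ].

a₀ = ⌊√192⌋ = 13.

[13; 1, 5, 1, 26]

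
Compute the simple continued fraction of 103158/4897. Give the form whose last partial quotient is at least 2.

103158 = 21·4897 + 321
4897 = 15·321 + 82
321 = 3·82 + 75
82 = 1·75 + 7
75 = 10·7 + 5
7 = 1·5 + 2
5 = 2·2 + 1
2 = 2·1 + 0  (stop)
So 103158/4897 = [21; 15, 3, 1, 10, 1, 2, 2].

[21; 15, 3, 1, 10, 1, 2, 2]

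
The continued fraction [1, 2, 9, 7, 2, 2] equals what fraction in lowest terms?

Fold from the inside: start with 2/1.
  2 + 1/2 = 5/2
  7 + 2/5 = 37/5
  9 + 5/37 = 338/37
  2 + 37/338 = 713/338
  1 + 338/713 = 1051/713

1051/713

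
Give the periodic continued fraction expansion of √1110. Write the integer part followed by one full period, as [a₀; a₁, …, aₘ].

[33; 3, 6, 3, 66]

a₀ = ⌊√1110⌋ = 33.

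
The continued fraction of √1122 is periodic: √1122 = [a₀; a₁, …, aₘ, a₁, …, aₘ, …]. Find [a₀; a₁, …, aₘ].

a₀ = ⌊√1122⌋ = 33.
With m₀=0, d₀=1 and mₖ₊₁ = dₖaₖ − mₖ, dₖ₊₁ = (n − mₖ₊₁²)/dₖ, aₖ₊₁ = ⌊(a₀+mₖ₊₁)/dₖ₊₁⌋:
  k=1: m=33, d=33, a=2
  k=2: m=33, d=1, a=66
d=1 and a=2a₀=66 at k=2, so the next step gives (m, d) = (33, 33) again — its k=1 value — and the period has length 2.

[33; 2, 66]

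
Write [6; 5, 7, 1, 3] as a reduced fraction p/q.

985/159

Fold from the inside: start with 3/1.
  1 + 1/3 = 4/3
  7 + 3/4 = 31/4
  5 + 4/31 = 159/31
  6 + 31/159 = 985/159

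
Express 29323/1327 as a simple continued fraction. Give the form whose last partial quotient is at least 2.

29323 = 22·1327 + 129
1327 = 10·129 + 37
129 = 3·37 + 18
37 = 2·18 + 1
18 = 18·1 + 0  (stop)
So 29323/1327 = [22; 10, 3, 2, 18].

[22; 10, 3, 2, 18]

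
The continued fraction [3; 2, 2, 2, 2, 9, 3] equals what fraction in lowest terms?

2895/848

Using pₖ = aₖpₖ₋₁ + pₖ₋₂ and qₖ = aₖqₖ₋₁ + qₖ₋₂:
  k=0: a=3, p=3, q=1
  k=1: a=2, p=7, q=2
  k=2: a=2, p=17, q=5
  k=3: a=2, p=41, q=12
  k=4: a=2, p=99, q=29
  k=5: a=9, p=932, q=273
  k=6: a=3, p=2895, q=848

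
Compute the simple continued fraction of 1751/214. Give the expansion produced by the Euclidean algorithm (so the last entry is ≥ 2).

1751 = 8*214 + 39
214 = 5*39 + 19
39 = 2*19 + 1
19 = 19*1 + 0  (stop)
So 1751/214 = [8; 5, 2, 19].

[8; 5, 2, 19]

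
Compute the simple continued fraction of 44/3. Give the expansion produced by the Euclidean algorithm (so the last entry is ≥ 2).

44 = 14·3 + 2
3 = 1·2 + 1
2 = 2·1 + 0  (stop)
So 44/3 = [14; 1, 2].

[14; 1, 2]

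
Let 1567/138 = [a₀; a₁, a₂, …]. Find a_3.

1567 = 11·138 + 49   →  a_0 = 11
138 = 2·49 + 40   →  a_1 = 2
49 = 1·40 + 9   →  a_2 = 1
40 = 4·9 + 4   →  a_3 = 4

4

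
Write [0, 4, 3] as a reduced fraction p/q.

Fold from the inside: start with 3/1.
  4 + 1/3 = 13/3
  0 + 3/13 = 3/13

3/13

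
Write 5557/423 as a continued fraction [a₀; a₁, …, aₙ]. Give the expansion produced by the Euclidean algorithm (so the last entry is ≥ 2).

[13; 7, 3, 2, 2, 3]

5557 = 13*423 + 58
423 = 7*58 + 17
58 = 3*17 + 7
17 = 2*7 + 3
7 = 2*3 + 1
3 = 3*1 + 0  (stop)
So 5557/423 = [13; 7, 3, 2, 2, 3].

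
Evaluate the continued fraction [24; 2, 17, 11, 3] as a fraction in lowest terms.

29285/1196

Using pₖ = aₖpₖ₋₁ + pₖ₋₂ and qₖ = aₖqₖ₋₁ + qₖ₋₂:
  k=0: a=24, p=24, q=1
  k=1: a=2, p=49, q=2
  k=2: a=17, p=857, q=35
  k=3: a=11, p=9476, q=387
  k=4: a=3, p=29285, q=1196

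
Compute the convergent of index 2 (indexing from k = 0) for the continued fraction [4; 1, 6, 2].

Using pₖ = aₖpₖ₋₁ + pₖ₋₂, qₖ = aₖqₖ₋₁ + qₖ₋₂ (with p₋₁=1, p₋₂=0, q₋₁=0, q₋₂=1):
  k=0: a=4, p=4, q=1
  k=1: a=1, p=5, q=1
  k=2: a=6, p=34, q=7

34/7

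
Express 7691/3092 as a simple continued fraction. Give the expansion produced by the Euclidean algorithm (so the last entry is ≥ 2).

[2; 2, 19, 3, 8, 3]

7691 = 2·3092 + 1507
3092 = 2·1507 + 78
1507 = 19·78 + 25
78 = 3·25 + 3
25 = 8·3 + 1
3 = 3·1 + 0  (stop)
So 7691/3092 = [2; 2, 19, 3, 8, 3].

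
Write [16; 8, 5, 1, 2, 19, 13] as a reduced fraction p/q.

Using pₖ = aₖpₖ₋₁ + pₖ₋₂ and qₖ = aₖqₖ₋₁ + qₖ₋₂:
  k=0: a=16, p=16, q=1
  k=1: a=8, p=129, q=8
  k=2: a=5, p=661, q=41
  k=3: a=1, p=790, q=49
  k=4: a=2, p=2241, q=139
  k=5: a=19, p=43369, q=2690
  k=6: a=13, p=566038, q=35109

566038/35109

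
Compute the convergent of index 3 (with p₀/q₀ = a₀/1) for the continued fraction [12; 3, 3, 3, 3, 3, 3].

406/33

Using pₖ = aₖpₖ₋₁ + pₖ₋₂, qₖ = aₖqₖ₋₁ + qₖ₋₂ (with p₋₁=1, p₋₂=0, q₋₁=0, q₋₂=1):
  k=0: a=12, p=12, q=1
  k=1: a=3, p=37, q=3
  k=2: a=3, p=123, q=10
  k=3: a=3, p=406, q=33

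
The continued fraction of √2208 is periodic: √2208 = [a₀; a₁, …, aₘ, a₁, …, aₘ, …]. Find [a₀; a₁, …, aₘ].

[46; 1, 92]

a₀ = ⌊√2208⌋ = 46.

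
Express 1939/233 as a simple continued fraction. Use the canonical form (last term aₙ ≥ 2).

[8; 3, 9, 2, 1, 2]

1939 = 8×233 + 75
233 = 3×75 + 8
75 = 9×8 + 3
8 = 2×3 + 2
3 = 1×2 + 1
2 = 2×1 + 0  (stop)
So 1939/233 = [8; 3, 9, 2, 1, 2].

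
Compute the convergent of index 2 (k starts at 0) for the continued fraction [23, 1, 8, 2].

215/9

Using pₖ = aₖpₖ₋₁ + pₖ₋₂, qₖ = aₖqₖ₋₁ + qₖ₋₂ (with p₋₁=1, p₋₂=0, q₋₁=0, q₋₂=1):
  k=0: a=23, p=23, q=1
  k=1: a=1, p=24, q=1
  k=2: a=8, p=215, q=9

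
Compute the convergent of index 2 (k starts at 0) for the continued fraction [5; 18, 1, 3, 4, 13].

96/19

Using pₖ = aₖpₖ₋₁ + pₖ₋₂, qₖ = aₖqₖ₋₁ + qₖ₋₂ (with p₋₁=1, p₋₂=0, q₋₁=0, q₋₂=1):
  k=0: a=5, p=5, q=1
  k=1: a=18, p=91, q=18
  k=2: a=1, p=96, q=19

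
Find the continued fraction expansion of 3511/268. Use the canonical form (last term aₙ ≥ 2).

3511 = 13*268 + 27
268 = 9*27 + 25
27 = 1*25 + 2
25 = 12*2 + 1
2 = 2*1 + 0  (stop)
So 3511/268 = [13; 9, 1, 12, 2].

[13; 9, 1, 12, 2]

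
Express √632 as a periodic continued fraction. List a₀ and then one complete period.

a₀ = ⌊√632⌋ = 25.
With m₀=0, d₀=1 and mₖ₊₁ = dₖaₖ − mₖ, dₖ₊₁ = (n − mₖ₊₁²)/dₖ, aₖ₊₁ = ⌊(a₀+mₖ₊₁)/dₖ₊₁⌋:
  k=1: m=25, d=7, a=7
  k=2: m=24, d=8, a=6
  k=3: m=24, d=7, a=7
  k=4: m=25, d=1, a=50
d=1 and a=2a₀=50 at k=4, so the next step gives (m, d) = (25, 7) again — its k=1 value — and the period has length 4.

[25; 7, 6, 7, 50]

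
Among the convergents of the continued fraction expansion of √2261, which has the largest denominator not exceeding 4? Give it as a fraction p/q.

95/2

√2261 = [47; 1, 1, 4, 1, 1, 94, …] (period length 6).
Convergents:
  p_0/q_0 = 47/1
  p_1/q_1 = 48/1
  p_2/q_2 = 95/2
  p_3/q_3 = 428/9
q_2 = 2 ≤ 4 < 9 = q_3, so the answer is 95/2.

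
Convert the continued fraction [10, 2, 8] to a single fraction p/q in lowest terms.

Fold from the inside: start with 8/1.
  2 + 1/8 = 17/8
  10 + 8/17 = 178/17

178/17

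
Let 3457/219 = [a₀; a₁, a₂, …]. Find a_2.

3

3457 = 15·219 + 172   →  a_0 = 15
219 = 1·172 + 47   →  a_1 = 1
172 = 3·47 + 31   →  a_2 = 3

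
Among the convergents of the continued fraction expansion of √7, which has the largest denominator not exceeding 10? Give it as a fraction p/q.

√7 = [2; 1, 1, 1, 4, …] (period length 4).
Convergents:
  p_0/q_0 = 2/1
  p_1/q_1 = 3/1
  p_2/q_2 = 5/2
  p_3/q_3 = 8/3
  p_4/q_4 = 37/14
q_3 = 3 ≤ 10 < 14 = q_4, so the answer is 8/3.

8/3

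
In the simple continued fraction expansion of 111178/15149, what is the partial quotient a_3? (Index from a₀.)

111178 = 7·15149 + 5135   →  a_0 = 7
15149 = 2·5135 + 4879   →  a_1 = 2
5135 = 1·4879 + 256   →  a_2 = 1
4879 = 19·256 + 15   →  a_3 = 19

19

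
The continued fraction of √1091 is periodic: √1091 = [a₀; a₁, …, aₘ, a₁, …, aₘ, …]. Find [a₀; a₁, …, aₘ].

[33; 33, 66]

a₀ = ⌊√1091⌋ = 33.
With m₀=0, d₀=1 and mₖ₊₁ = dₖaₖ − mₖ, dₖ₊₁ = (n − mₖ₊₁²)/dₖ, aₖ₊₁ = ⌊(a₀+mₖ₊₁)/dₖ₊₁⌋:
  k=1: m=33, d=2, a=33
  k=2: m=33, d=1, a=66
d=1 and a=2a₀=66 at k=2, so the next step gives (m, d) = (33, 2) again — its k=1 value — and the period has length 2.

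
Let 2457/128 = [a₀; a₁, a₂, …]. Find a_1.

5

2457 = 19·128 + 25   →  a_0 = 19
128 = 5·25 + 3   →  a_1 = 5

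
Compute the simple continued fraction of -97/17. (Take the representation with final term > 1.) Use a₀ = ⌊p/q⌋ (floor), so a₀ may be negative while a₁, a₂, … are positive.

[-6; 3, 2, 2]

-97 = -6×17 + 5
17 = 3×5 + 2
5 = 2×2 + 1
2 = 2×1 + 0  (stop)
So -97/17 = [-6; 3, 2, 2].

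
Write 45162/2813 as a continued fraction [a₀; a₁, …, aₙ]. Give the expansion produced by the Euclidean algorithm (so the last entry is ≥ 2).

45162 = 16*2813 + 154
2813 = 18*154 + 41
154 = 3*41 + 31
41 = 1*31 + 10
31 = 3*10 + 1
10 = 10*1 + 0  (stop)
So 45162/2813 = [16; 18, 3, 1, 3, 10].

[16; 18, 3, 1, 3, 10]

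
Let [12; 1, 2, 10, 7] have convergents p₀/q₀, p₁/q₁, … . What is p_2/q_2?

38/3

Using pₖ = aₖpₖ₋₁ + pₖ₋₂, qₖ = aₖqₖ₋₁ + qₖ₋₂ (with p₋₁=1, p₋₂=0, q₋₁=0, q₋₂=1):
  k=0: a=12, p=12, q=1
  k=1: a=1, p=13, q=1
  k=2: a=2, p=38, q=3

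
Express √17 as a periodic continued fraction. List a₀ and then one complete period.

[4; 8]

a₀ = ⌊√17⌋ = 4.
With m₀=0, d₀=1 and mₖ₊₁ = dₖaₖ − mₖ, dₖ₊₁ = (n − mₖ₊₁²)/dₖ, aₖ₊₁ = ⌊(a₀+mₖ₊₁)/dₖ₊₁⌋:
  k=1: m=4, d=1, a=8
d=1 and a=2a₀=8 at k=1, so the next step gives (m, d) = (4, 1) again — its k=1 value — and the period has length 1.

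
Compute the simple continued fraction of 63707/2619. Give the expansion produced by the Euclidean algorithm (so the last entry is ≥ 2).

63707 = 24×2619 + 851
2619 = 3×851 + 66
851 = 12×66 + 59
66 = 1×59 + 7
59 = 8×7 + 3
7 = 2×3 + 1
3 = 3×1 + 0  (stop)
So 63707/2619 = [24; 3, 12, 1, 8, 2, 3].

[24; 3, 12, 1, 8, 2, 3]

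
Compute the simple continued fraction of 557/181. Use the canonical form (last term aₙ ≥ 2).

557 = 3×181 + 14
181 = 12×14 + 13
14 = 1×13 + 1
13 = 13×1 + 0  (stop)
So 557/181 = [3; 12, 1, 13].

[3; 12, 1, 13]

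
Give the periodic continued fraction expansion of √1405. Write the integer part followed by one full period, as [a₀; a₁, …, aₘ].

[37; 2, 14, 2, 74]

a₀ = ⌊√1405⌋ = 37.
With m₀=0, d₀=1 and mₖ₊₁ = dₖaₖ − mₖ, dₖ₊₁ = (n − mₖ₊₁²)/dₖ, aₖ₊₁ = ⌊(a₀+mₖ₊₁)/dₖ₊₁⌋:
  k=1: m=37, d=36, a=2
  k=2: m=35, d=5, a=14
  k=3: m=35, d=36, a=2
  k=4: m=37, d=1, a=74
d=1 and a=2a₀=74 at k=4, so the next step gives (m, d) = (37, 36) again — its k=1 value — and the period has length 4.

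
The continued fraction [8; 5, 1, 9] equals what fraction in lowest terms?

482/59

Using pₖ = aₖpₖ₋₁ + pₖ₋₂ and qₖ = aₖqₖ₋₁ + qₖ₋₂:
  k=0: a=8, p=8, q=1
  k=1: a=5, p=41, q=5
  k=2: a=1, p=49, q=6
  k=3: a=9, p=482, q=59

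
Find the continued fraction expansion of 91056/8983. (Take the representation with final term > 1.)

[10; 7, 3, 17, 2, 3, 3]

91056 = 10×8983 + 1226
8983 = 7×1226 + 401
1226 = 3×401 + 23
401 = 17×23 + 10
23 = 2×10 + 3
10 = 3×3 + 1
3 = 3×1 + 0  (stop)
So 91056/8983 = [10; 7, 3, 17, 2, 3, 3].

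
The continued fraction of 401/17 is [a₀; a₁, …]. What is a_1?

401 = 23·17 + 10   →  a_0 = 23
17 = 1·10 + 7   →  a_1 = 1

1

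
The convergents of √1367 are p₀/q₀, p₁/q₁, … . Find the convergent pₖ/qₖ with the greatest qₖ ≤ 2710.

99827/2700

√1367 = [36; 1, 35, 1, 72, …] (period length 4).
Convergents:
  p_0/q_0 = 36/1
  p_1/q_1 = 37/1
  p_2/q_2 = 1331/36
  p_3/q_3 = 1368/37
  p_4/q_4 = 99827/2700
  p_5/q_5 = 101195/2737
q_4 = 2700 ≤ 2710 < 2737 = q_5, so the answer is 99827/2700.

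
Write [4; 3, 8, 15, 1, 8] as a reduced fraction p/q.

Fold from the inside: start with 8/1.
  1 + 1/8 = 9/8
  15 + 8/9 = 143/9
  8 + 9/143 = 1153/143
  3 + 143/1153 = 3602/1153
  4 + 1153/3602 = 15561/3602

15561/3602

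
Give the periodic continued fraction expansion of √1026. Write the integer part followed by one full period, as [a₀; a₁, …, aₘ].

a₀ = ⌊√1026⌋ = 32.
With m₀=0, d₀=1 and mₖ₊₁ = dₖaₖ − mₖ, dₖ₊₁ = (n − mₖ₊₁²)/dₖ, aₖ₊₁ = ⌊(a₀+mₖ₊₁)/dₖ₊₁⌋:
  k=1: m=32, d=2, a=32
  k=2: m=32, d=1, a=64
d=1 and a=2a₀=64 at k=2, so the next step gives (m, d) = (32, 2) again — its k=1 value — and the period has length 2.

[32; 32, 64]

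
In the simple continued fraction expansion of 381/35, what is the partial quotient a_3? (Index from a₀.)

1

381 = 10·35 + 31   →  a_0 = 10
35 = 1·31 + 4   →  a_1 = 1
31 = 7·4 + 3   →  a_2 = 7
4 = 1·3 + 1   →  a_3 = 1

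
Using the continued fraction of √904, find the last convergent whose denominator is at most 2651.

27090/901

√904 = [30; 15, 60, …] (period length 2).
Convergents:
  p_0/q_0 = 30/1
  p_1/q_1 = 451/15
  p_2/q_2 = 27090/901
  p_3/q_3 = 406801/13530
q_2 = 901 ≤ 2651 < 13530 = q_3, so the answer is 27090/901.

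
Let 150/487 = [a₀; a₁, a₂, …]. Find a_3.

150 = 0·487 + 150   →  a_0 = 0
487 = 3·150 + 37   →  a_1 = 3
150 = 4·37 + 2   →  a_2 = 4
37 = 18·2 + 1   →  a_3 = 18

18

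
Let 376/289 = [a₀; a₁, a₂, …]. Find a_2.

3

376 = 1·289 + 87   →  a_0 = 1
289 = 3·87 + 28   →  a_1 = 3
87 = 3·28 + 3   →  a_2 = 3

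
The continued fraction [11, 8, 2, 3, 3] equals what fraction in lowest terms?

Fold from the inside: start with 3/1.
  3 + 1/3 = 10/3
  2 + 3/10 = 23/10
  8 + 10/23 = 194/23
  11 + 23/194 = 2157/194

2157/194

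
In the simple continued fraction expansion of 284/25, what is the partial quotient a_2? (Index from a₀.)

284 = 11·25 + 9   →  a_0 = 11
25 = 2·9 + 7   →  a_1 = 2
9 = 1·7 + 2   →  a_2 = 1

1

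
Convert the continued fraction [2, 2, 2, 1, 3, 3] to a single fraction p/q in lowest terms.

Using pₖ = aₖpₖ₋₁ + pₖ₋₂ and qₖ = aₖqₖ₋₁ + qₖ₋₂:
  k=0: a=2, p=2, q=1
  k=1: a=2, p=5, q=2
  k=2: a=2, p=12, q=5
  k=3: a=1, p=17, q=7
  k=4: a=3, p=63, q=26
  k=5: a=3, p=206, q=85

206/85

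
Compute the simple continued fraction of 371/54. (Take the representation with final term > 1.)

371 = 6×54 + 47
54 = 1×47 + 7
47 = 6×7 + 5
7 = 1×5 + 2
5 = 2×2 + 1
2 = 2×1 + 0  (stop)
So 371/54 = [6; 1, 6, 1, 2, 2].

[6; 1, 6, 1, 2, 2]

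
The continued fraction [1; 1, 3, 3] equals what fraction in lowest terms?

23/13

Fold from the inside: start with 3/1.
  3 + 1/3 = 10/3
  1 + 3/10 = 13/10
  1 + 10/13 = 23/13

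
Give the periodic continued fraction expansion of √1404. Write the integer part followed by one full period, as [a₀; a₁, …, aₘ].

a₀ = ⌊√1404⌋ = 37.

[37; 2, 7, 1, 4, 1, 7, 2, 74]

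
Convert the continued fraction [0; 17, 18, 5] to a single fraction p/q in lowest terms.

91/1552

Fold from the inside: start with 5/1.
  18 + 1/5 = 91/5
  17 + 5/91 = 1552/91
  0 + 91/1552 = 91/1552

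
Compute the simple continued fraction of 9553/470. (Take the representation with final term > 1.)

[20; 3, 13, 1, 10]

9553 = 20*470 + 153
470 = 3*153 + 11
153 = 13*11 + 10
11 = 1*10 + 1
10 = 10*1 + 0  (stop)
So 9553/470 = [20; 3, 13, 1, 10].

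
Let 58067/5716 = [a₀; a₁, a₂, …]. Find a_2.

58067 = 10·5716 + 907   →  a_0 = 10
5716 = 6·907 + 274   →  a_1 = 6
907 = 3·274 + 85   →  a_2 = 3

3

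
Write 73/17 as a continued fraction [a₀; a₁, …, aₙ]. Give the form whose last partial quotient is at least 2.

73 = 4*17 + 5
17 = 3*5 + 2
5 = 2*2 + 1
2 = 2*1 + 0  (stop)
So 73/17 = [4; 3, 2, 2].

[4; 3, 2, 2]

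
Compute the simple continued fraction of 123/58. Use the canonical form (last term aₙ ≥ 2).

[2; 8, 3, 2]

123 = 2×58 + 7
58 = 8×7 + 2
7 = 3×2 + 1
2 = 2×1 + 0  (stop)
So 123/58 = [2; 8, 3, 2].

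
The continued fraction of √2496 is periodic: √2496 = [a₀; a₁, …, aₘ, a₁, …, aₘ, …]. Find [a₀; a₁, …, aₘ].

a₀ = ⌊√2496⌋ = 49.

[49; 1, 23, 1, 98]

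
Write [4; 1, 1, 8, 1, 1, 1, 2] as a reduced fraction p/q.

Fold from the inside: start with 2/1.
  1 + 1/2 = 3/2
  1 + 2/3 = 5/3
  1 + 3/5 = 8/5
  8 + 5/8 = 69/8
  1 + 8/69 = 77/69
  1 + 69/77 = 146/77
  4 + 77/146 = 661/146

661/146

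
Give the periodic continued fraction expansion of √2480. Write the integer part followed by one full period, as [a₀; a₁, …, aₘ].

a₀ = ⌊√2480⌋ = 49.
With m₀=0, d₀=1 and mₖ₊₁ = dₖaₖ − mₖ, dₖ₊₁ = (n − mₖ₊₁²)/dₖ, aₖ₊₁ = ⌊(a₀+mₖ₊₁)/dₖ₊₁⌋:
  k=1: m=49, d=79, a=1
  k=2: m=30, d=20, a=3
  k=3: m=30, d=79, a=1
  k=4: m=49, d=1, a=98
d=1 and a=2a₀=98 at k=4, so the next step gives (m, d) = (49, 79) again — its k=1 value — and the period has length 4.

[49; 1, 3, 1, 98]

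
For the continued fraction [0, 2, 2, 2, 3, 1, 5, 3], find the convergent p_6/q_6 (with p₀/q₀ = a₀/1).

Using pₖ = aₖpₖ₋₁ + pₖ₋₂, qₖ = aₖqₖ₋₁ + qₖ₋₂ (with p₋₁=1, p₋₂=0, q₋₁=0, q₋₂=1):
  k=0: a=0, p=0, q=1
  k=1: a=2, p=1, q=2
  k=2: a=2, p=2, q=5
  k=3: a=2, p=5, q=12
  k=4: a=3, p=17, q=41
  k=5: a=1, p=22, q=53
  k=6: a=5, p=127, q=306

127/306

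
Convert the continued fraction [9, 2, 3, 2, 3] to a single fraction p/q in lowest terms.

519/55

Fold from the inside: start with 3/1.
  2 + 1/3 = 7/3
  3 + 3/7 = 24/7
  2 + 7/24 = 55/24
  9 + 24/55 = 519/55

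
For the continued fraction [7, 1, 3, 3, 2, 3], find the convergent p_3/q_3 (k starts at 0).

101/13

Using pₖ = aₖpₖ₋₁ + pₖ₋₂, qₖ = aₖqₖ₋₁ + qₖ₋₂ (with p₋₁=1, p₋₂=0, q₋₁=0, q₋₂=1):
  k=0: a=7, p=7, q=1
  k=1: a=1, p=8, q=1
  k=2: a=3, p=31, q=4
  k=3: a=3, p=101, q=13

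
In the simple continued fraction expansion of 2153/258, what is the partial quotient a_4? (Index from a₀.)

2153 = 8·258 + 89   →  a_0 = 8
258 = 2·89 + 80   →  a_1 = 2
89 = 1·80 + 9   →  a_2 = 1
80 = 8·9 + 8   →  a_3 = 8
9 = 1·8 + 1   →  a_4 = 1

1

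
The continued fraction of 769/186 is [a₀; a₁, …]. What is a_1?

7

769 = 4·186 + 25   →  a_0 = 4
186 = 7·25 + 11   →  a_1 = 7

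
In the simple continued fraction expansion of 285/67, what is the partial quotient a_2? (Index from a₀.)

1

285 = 4·67 + 17   →  a_0 = 4
67 = 3·17 + 16   →  a_1 = 3
17 = 1·16 + 1   →  a_2 = 1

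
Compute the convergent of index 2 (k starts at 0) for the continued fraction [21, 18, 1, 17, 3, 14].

400/19

Using pₖ = aₖpₖ₋₁ + pₖ₋₂, qₖ = aₖqₖ₋₁ + qₖ₋₂ (with p₋₁=1, p₋₂=0, q₋₁=0, q₋₂=1):
  k=0: a=21, p=21, q=1
  k=1: a=18, p=379, q=18
  k=2: a=1, p=400, q=19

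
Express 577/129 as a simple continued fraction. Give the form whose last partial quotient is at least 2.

577 = 4·129 + 61
129 = 2·61 + 7
61 = 8·7 + 5
7 = 1·5 + 2
5 = 2·2 + 1
2 = 2·1 + 0  (stop)
So 577/129 = [4; 2, 8, 1, 2, 2].

[4; 2, 8, 1, 2, 2]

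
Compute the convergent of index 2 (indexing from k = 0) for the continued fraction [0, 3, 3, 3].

3/10

Using pₖ = aₖpₖ₋₁ + pₖ₋₂, qₖ = aₖqₖ₋₁ + qₖ₋₂ (with p₋₁=1, p₋₂=0, q₋₁=0, q₋₂=1):
  k=0: a=0, p=0, q=1
  k=1: a=3, p=1, q=3
  k=2: a=3, p=3, q=10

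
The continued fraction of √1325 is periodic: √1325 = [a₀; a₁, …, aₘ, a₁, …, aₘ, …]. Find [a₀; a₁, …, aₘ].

a₀ = ⌊√1325⌋ = 36.

[36; 2, 2, 72]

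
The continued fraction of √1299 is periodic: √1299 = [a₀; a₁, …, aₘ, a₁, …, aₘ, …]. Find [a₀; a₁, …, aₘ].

[36; 24, 72]

a₀ = ⌊√1299⌋ = 36.
With m₀=0, d₀=1 and mₖ₊₁ = dₖaₖ − mₖ, dₖ₊₁ = (n − mₖ₊₁²)/dₖ, aₖ₊₁ = ⌊(a₀+mₖ₊₁)/dₖ₊₁⌋:
  k=1: m=36, d=3, a=24
  k=2: m=36, d=1, a=72
d=1 and a=2a₀=72 at k=2, so the next step gives (m, d) = (36, 3) again — its k=1 value — and the period has length 2.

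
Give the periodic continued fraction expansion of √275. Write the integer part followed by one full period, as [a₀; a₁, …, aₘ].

a₀ = ⌊√275⌋ = 16.
With m₀=0, d₀=1 and mₖ₊₁ = dₖaₖ − mₖ, dₖ₊₁ = (n − mₖ₊₁²)/dₖ, aₖ₊₁ = ⌊(a₀+mₖ₊₁)/dₖ₊₁⌋:
  k=1: m=16, d=19, a=1
  k=2: m=3, d=14, a=1
  k=3: m=11, d=11, a=2
  k=4: m=11, d=14, a=1
  k=5: m=3, d=19, a=1
  k=6: m=16, d=1, a=32
d=1 and a=2a₀=32 at k=6, so the next step gives (m, d) = (16, 19) again — its k=1 value — and the period has length 6.

[16; 1, 1, 2, 1, 1, 32]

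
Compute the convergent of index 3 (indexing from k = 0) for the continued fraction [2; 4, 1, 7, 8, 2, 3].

86/39

Using pₖ = aₖpₖ₋₁ + pₖ₋₂, qₖ = aₖqₖ₋₁ + qₖ₋₂ (with p₋₁=1, p₋₂=0, q₋₁=0, q₋₂=1):
  k=0: a=2, p=2, q=1
  k=1: a=4, p=9, q=4
  k=2: a=1, p=11, q=5
  k=3: a=7, p=86, q=39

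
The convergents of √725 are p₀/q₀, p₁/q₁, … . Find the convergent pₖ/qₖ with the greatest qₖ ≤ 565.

√725 = [26; 1, 12, 2, 12, 1, 52, …] (period length 6).
Convergents:
  p_0/q_0 = 26/1
  p_1/q_1 = 27/1
  p_2/q_2 = 350/13
  p_3/q_3 = 727/27
  p_4/q_4 = 9074/337
  p_5/q_5 = 9801/364
  p_6/q_6 = 518726/19265
q_5 = 364 ≤ 565 < 19265 = q_6, so the answer is 9801/364.

9801/364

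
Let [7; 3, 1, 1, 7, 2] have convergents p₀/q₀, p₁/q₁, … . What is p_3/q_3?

51/7

Using pₖ = aₖpₖ₋₁ + pₖ₋₂, qₖ = aₖqₖ₋₁ + qₖ₋₂ (with p₋₁=1, p₋₂=0, q₋₁=0, q₋₂=1):
  k=0: a=7, p=7, q=1
  k=1: a=3, p=22, q=3
  k=2: a=1, p=29, q=4
  k=3: a=1, p=51, q=7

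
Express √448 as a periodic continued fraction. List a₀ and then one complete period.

a₀ = ⌊√448⌋ = 21.
With m₀=0, d₀=1 and mₖ₊₁ = dₖaₖ − mₖ, dₖ₊₁ = (n − mₖ₊₁²)/dₖ, aₖ₊₁ = ⌊(a₀+mₖ₊₁)/dₖ₊₁⌋:
  k=1: m=21, d=7, a=6
  k=2: m=21, d=1, a=42
d=1 and a=2a₀=42 at k=2, so the next step gives (m, d) = (21, 7) again — its k=1 value — and the period has length 2.

[21; 6, 42]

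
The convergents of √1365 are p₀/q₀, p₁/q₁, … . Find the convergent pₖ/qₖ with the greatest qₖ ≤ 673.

23904/647

√1365 = [36; 1, 17, 2, 17, 1, 72, …] (period length 6).
Convergents:
  p_0/q_0 = 36/1
  p_1/q_1 = 37/1
  p_2/q_2 = 665/18
  p_3/q_3 = 1367/37
  p_4/q_4 = 23904/647
  p_5/q_5 = 25271/684
q_4 = 647 ≤ 673 < 684 = q_5, so the answer is 23904/647.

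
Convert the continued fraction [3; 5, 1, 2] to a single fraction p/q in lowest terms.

54/17

Fold from the inside: start with 2/1.
  1 + 1/2 = 3/2
  5 + 2/3 = 17/3
  3 + 3/17 = 54/17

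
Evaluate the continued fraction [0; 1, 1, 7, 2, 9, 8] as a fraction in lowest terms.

1305/2456

Using pₖ = aₖpₖ₋₁ + pₖ₋₂ and qₖ = aₖqₖ₋₁ + qₖ₋₂:
  k=0: a=0, p=0, q=1
  k=1: a=1, p=1, q=1
  k=2: a=1, p=1, q=2
  k=3: a=7, p=8, q=15
  k=4: a=2, p=17, q=32
  k=5: a=9, p=161, q=303
  k=6: a=8, p=1305, q=2456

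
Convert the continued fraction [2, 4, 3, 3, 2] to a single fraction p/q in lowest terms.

221/99

Fold from the inside: start with 2/1.
  3 + 1/2 = 7/2
  3 + 2/7 = 23/7
  4 + 7/23 = 99/23
  2 + 23/99 = 221/99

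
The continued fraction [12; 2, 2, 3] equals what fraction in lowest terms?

Using pₖ = aₖpₖ₋₁ + pₖ₋₂ and qₖ = aₖqₖ₋₁ + qₖ₋₂:
  k=0: a=12, p=12, q=1
  k=1: a=2, p=25, q=2
  k=2: a=2, p=62, q=5
  k=3: a=3, p=211, q=17

211/17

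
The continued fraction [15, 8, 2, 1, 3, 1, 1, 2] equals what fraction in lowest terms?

Fold from the inside: start with 2/1.
  1 + 1/2 = 3/2
  1 + 2/3 = 5/3
  3 + 3/5 = 18/5
  1 + 5/18 = 23/18
  2 + 18/23 = 64/23
  8 + 23/64 = 535/64
  15 + 64/535 = 8089/535

8089/535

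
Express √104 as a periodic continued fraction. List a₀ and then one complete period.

a₀ = ⌊√104⌋ = 10.
With m₀=0, d₀=1 and mₖ₊₁ = dₖaₖ − mₖ, dₖ₊₁ = (n − mₖ₊₁²)/dₖ, aₖ₊₁ = ⌊(a₀+mₖ₊₁)/dₖ₊₁⌋:
  k=1: m=10, d=4, a=5
  k=2: m=10, d=1, a=20
d=1 and a=2a₀=20 at k=2, so the next step gives (m, d) = (10, 4) again — its k=1 value — and the period has length 2.

[10; 5, 20]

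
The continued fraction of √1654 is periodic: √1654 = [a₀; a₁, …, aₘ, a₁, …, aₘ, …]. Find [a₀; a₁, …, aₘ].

[40; 1, 2, 40, 2, 1, 80]

a₀ = ⌊√1654⌋ = 40.
With m₀=0, d₀=1 and mₖ₊₁ = dₖaₖ − mₖ, dₖ₊₁ = (n − mₖ₊₁²)/dₖ, aₖ₊₁ = ⌊(a₀+mₖ₊₁)/dₖ₊₁⌋:
  k=1: m=40, d=54, a=1
  k=2: m=14, d=27, a=2
  k=3: m=40, d=2, a=40
  k=4: m=40, d=27, a=2
  k=5: m=14, d=54, a=1
  k=6: m=40, d=1, a=80
d=1 and a=2a₀=80 at k=6, so the next step gives (m, d) = (40, 54) again — its k=1 value — and the period has length 6.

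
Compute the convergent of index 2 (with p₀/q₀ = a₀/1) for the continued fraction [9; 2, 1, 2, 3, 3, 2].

28/3

Using pₖ = aₖpₖ₋₁ + pₖ₋₂, qₖ = aₖqₖ₋₁ + qₖ₋₂ (with p₋₁=1, p₋₂=0, q₋₁=0, q₋₂=1):
  k=0: a=9, p=9, q=1
  k=1: a=2, p=19, q=2
  k=2: a=1, p=28, q=3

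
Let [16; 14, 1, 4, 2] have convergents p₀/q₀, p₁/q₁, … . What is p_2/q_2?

241/15

Using pₖ = aₖpₖ₋₁ + pₖ₋₂, qₖ = aₖqₖ₋₁ + qₖ₋₂ (with p₋₁=1, p₋₂=0, q₋₁=0, q₋₂=1):
  k=0: a=16, p=16, q=1
  k=1: a=14, p=225, q=14
  k=2: a=1, p=241, q=15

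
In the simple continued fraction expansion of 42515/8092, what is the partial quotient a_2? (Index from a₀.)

42515 = 5·8092 + 2055   →  a_0 = 5
8092 = 3·2055 + 1927   →  a_1 = 3
2055 = 1·1927 + 128   →  a_2 = 1

1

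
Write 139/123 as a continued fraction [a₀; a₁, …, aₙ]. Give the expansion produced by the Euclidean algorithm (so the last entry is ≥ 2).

139 = 1·123 + 16
123 = 7·16 + 11
16 = 1·11 + 5
11 = 2·5 + 1
5 = 5·1 + 0  (stop)
So 139/123 = [1; 7, 1, 2, 5].

[1; 7, 1, 2, 5]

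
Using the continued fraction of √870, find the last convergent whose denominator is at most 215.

3451/117

√870 = [29; 2, 58, …] (period length 2).
Convergents:
  p_0/q_0 = 29/1
  p_1/q_1 = 59/2
  p_2/q_2 = 3451/117
  p_3/q_3 = 6961/236
q_2 = 117 ≤ 215 < 236 = q_3, so the answer is 3451/117.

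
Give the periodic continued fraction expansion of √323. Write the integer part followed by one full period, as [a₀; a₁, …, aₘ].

a₀ = ⌊√323⌋ = 17.
With m₀=0, d₀=1 and mₖ₊₁ = dₖaₖ − mₖ, dₖ₊₁ = (n − mₖ₊₁²)/dₖ, aₖ₊₁ = ⌊(a₀+mₖ₊₁)/dₖ₊₁⌋:
  k=1: m=17, d=34, a=1
  k=2: m=17, d=1, a=34
d=1 and a=2a₀=34 at k=2, so the next step gives (m, d) = (17, 34) again — its k=1 value — and the period has length 2.

[17; 1, 34]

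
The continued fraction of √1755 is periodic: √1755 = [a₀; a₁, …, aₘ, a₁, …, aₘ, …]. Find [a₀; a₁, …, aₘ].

[41; 1, 8, 3, 8, 1, 82]

a₀ = ⌊√1755⌋ = 41.
With m₀=0, d₀=1 and mₖ₊₁ = dₖaₖ − mₖ, dₖ₊₁ = (n − mₖ₊₁²)/dₖ, aₖ₊₁ = ⌊(a₀+mₖ₊₁)/dₖ₊₁⌋:
  k=1: m=41, d=74, a=1
  k=2: m=33, d=9, a=8
  k=3: m=39, d=26, a=3
  k=4: m=39, d=9, a=8
  k=5: m=33, d=74, a=1
  k=6: m=41, d=1, a=82
d=1 and a=2a₀=82 at k=6, so the next step gives (m, d) = (41, 74) again — its k=1 value — and the period has length 6.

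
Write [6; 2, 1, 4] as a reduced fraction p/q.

Fold from the inside: start with 4/1.
  1 + 1/4 = 5/4
  2 + 4/5 = 14/5
  6 + 5/14 = 89/14

89/14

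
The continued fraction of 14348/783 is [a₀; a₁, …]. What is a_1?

14348 = 18·783 + 254   →  a_0 = 18
783 = 3·254 + 21   →  a_1 = 3

3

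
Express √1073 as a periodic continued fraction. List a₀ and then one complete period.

a₀ = ⌊√1073⌋ = 32.
With m₀=0, d₀=1 and mₖ₊₁ = dₖaₖ − mₖ, dₖ₊₁ = (n − mₖ₊₁²)/dₖ, aₖ₊₁ = ⌊(a₀+mₖ₊₁)/dₖ₊₁⌋:
  k=1: m=32, d=49, a=1
  k=2: m=17, d=16, a=3
  k=3: m=31, d=7, a=9
  k=4: m=32, d=7, a=9
  k=5: m=31, d=16, a=3
  k=6: m=17, d=49, a=1
  k=7: m=32, d=1, a=64
d=1 and a=2a₀=64 at k=7, so the next step gives (m, d) = (32, 49) again — its k=1 value — and the period has length 7.

[32; 1, 3, 9, 9, 3, 1, 64]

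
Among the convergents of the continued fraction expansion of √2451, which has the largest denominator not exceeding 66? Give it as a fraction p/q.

√2451 = [49; 1, 1, 32, 1, 1, 98, …] (period length 6).
Convergents:
  p_0/q_0 = 49/1
  p_1/q_1 = 50/1
  p_2/q_2 = 99/2
  p_3/q_3 = 3218/65
  p_4/q_4 = 3317/67
q_3 = 65 ≤ 66 < 67 = q_4, so the answer is 3218/65.

3218/65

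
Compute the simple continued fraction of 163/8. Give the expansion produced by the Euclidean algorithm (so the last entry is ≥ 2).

163 = 20×8 + 3
8 = 2×3 + 2
3 = 1×2 + 1
2 = 2×1 + 0  (stop)
So 163/8 = [20; 2, 1, 2].

[20; 2, 1, 2]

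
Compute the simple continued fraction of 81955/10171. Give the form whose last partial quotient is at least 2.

[8; 17, 3, 17, 2, 5]

81955 = 8·10171 + 587
10171 = 17·587 + 192
587 = 3·192 + 11
192 = 17·11 + 5
11 = 2·5 + 1
5 = 5·1 + 0  (stop)
So 81955/10171 = [8; 17, 3, 17, 2, 5].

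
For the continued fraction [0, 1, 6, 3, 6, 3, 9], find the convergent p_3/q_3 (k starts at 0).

Using pₖ = aₖpₖ₋₁ + pₖ₋₂, qₖ = aₖqₖ₋₁ + qₖ₋₂ (with p₋₁=1, p₋₂=0, q₋₁=0, q₋₂=1):
  k=0: a=0, p=0, q=1
  k=1: a=1, p=1, q=1
  k=2: a=6, p=6, q=7
  k=3: a=3, p=19, q=22

19/22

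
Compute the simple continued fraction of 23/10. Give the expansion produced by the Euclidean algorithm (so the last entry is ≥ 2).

23 = 2×10 + 3
10 = 3×3 + 1
3 = 3×1 + 0  (stop)
So 23/10 = [2; 3, 3].

[2; 3, 3]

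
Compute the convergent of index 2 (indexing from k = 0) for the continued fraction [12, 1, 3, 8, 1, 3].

51/4

Using pₖ = aₖpₖ₋₁ + pₖ₋₂, qₖ = aₖqₖ₋₁ + qₖ₋₂ (with p₋₁=1, p₋₂=0, q₋₁=0, q₋₂=1):
  k=0: a=12, p=12, q=1
  k=1: a=1, p=13, q=1
  k=2: a=3, p=51, q=4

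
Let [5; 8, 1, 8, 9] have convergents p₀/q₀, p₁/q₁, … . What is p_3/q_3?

Using pₖ = aₖpₖ₋₁ + pₖ₋₂, qₖ = aₖqₖ₋₁ + qₖ₋₂ (with p₋₁=1, p₋₂=0, q₋₁=0, q₋₂=1):
  k=0: a=5, p=5, q=1
  k=1: a=8, p=41, q=8
  k=2: a=1, p=46, q=9
  k=3: a=8, p=409, q=80

409/80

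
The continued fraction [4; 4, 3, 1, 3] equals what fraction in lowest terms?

271/64

Using pₖ = aₖpₖ₋₁ + pₖ₋₂ and qₖ = aₖqₖ₋₁ + qₖ₋₂:
  k=0: a=4, p=4, q=1
  k=1: a=4, p=17, q=4
  k=2: a=3, p=55, q=13
  k=3: a=1, p=72, q=17
  k=4: a=3, p=271, q=64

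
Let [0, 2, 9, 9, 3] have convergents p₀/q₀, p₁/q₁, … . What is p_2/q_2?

Using pₖ = aₖpₖ₋₁ + pₖ₋₂, qₖ = aₖqₖ₋₁ + qₖ₋₂ (with p₋₁=1, p₋₂=0, q₋₁=0, q₋₂=1):
  k=0: a=0, p=0, q=1
  k=1: a=2, p=1, q=2
  k=2: a=9, p=9, q=19

9/19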